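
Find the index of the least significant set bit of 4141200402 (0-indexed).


0b11110110110101011011010000010010. Lowest set bit at position 1

1


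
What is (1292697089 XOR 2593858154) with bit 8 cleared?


Step 1: 1292697089 ^ 2593858154 = 3617053803
Step 2: 3617053803 & ~(1 << 8) = 3617053803

3617053803


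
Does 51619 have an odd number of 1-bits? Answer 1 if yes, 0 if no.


0b1100100110100011 has 8 ones => parity 0

0


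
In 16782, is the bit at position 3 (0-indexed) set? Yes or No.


0b100000110001110, bit 3 = 1. Yes

Yes


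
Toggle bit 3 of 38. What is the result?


38 ^ (1 << 3) = 38 ^ 8 = 46

46


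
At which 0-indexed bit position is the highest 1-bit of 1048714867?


0b111110100000100001111001110011. Highest set bit at position 29

29


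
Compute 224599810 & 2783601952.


0b1101011000110001111100000010 & 0b10100101111010100110010100100000 = 0b101011000100000010100000000 = 90309888

90309888


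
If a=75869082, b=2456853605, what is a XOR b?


75869082 ^ 2456853605 = 2532653055

2532653055


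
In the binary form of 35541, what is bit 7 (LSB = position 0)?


0b1000101011010101, position 7 = 1

1


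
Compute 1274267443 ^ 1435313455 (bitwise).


0b1001011111100111100011100110011 ^ 0b1010101100011010010010100101111 = 0b11110011111101110001000011100 = 511631900

511631900


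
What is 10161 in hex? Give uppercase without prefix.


10161 = 27B1 hex

27B1


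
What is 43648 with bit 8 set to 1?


43648 | (1 << 8) = 43648 | 256 = 43904

43904


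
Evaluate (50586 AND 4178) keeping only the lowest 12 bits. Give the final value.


Step 1: 50586 & 4178 = 18
Step 2: 18 & 4095 = 18

18


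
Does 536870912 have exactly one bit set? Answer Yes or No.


0b100000000000000000000000000000. Only one bit set => Yes

Yes


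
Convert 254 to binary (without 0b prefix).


254 = 11111110 in binary

11111110


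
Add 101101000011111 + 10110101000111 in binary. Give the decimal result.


101101000011111 + 10110101000111 = 1000011101100110 = 34662

34662


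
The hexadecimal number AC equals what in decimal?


AC hex = 172 decimal

172


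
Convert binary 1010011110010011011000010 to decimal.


1010011110010011011000010 in decimal = 21964482

21964482


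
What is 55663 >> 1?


0b1101100101101111 >> 1 = 0b110110010110111 = 27831

27831


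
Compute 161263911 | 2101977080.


0b1001100111001011000100100111 | 0b1111101010010011001111111111000 = 0b1111101110111011011111111111111 = 2111684607

2111684607


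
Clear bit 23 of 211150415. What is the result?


211150415 & ~(1 << 23) = 202761807

202761807


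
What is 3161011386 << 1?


0b10111100011010010011010010111010 << 1 = 0b101111000110100100110100101110100 = 6322022772

6322022772


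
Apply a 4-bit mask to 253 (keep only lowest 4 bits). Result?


253 & 15 = 13

13


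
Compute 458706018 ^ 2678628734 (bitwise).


0b11011010101110100110001100010 ^ 0b10011111101010001010000101111110 = 0b10000100111111111110110100011100 = 2231364892

2231364892


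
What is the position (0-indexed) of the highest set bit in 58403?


0b1110010000100011. Highest set bit at position 15

15


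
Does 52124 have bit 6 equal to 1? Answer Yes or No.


0b1100101110011100, bit 6 = 0. No

No


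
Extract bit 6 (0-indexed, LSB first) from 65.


0b1000001, position 6 = 1

1


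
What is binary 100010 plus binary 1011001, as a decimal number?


100010 + 1011001 = 1111011 = 123

123


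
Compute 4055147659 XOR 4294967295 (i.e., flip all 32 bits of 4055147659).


4055147659 ^ 4294967295 = 239819636

239819636


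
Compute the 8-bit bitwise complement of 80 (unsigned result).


~0b1010000 = 0b10101111 = 175 (8-bit unsigned)

175


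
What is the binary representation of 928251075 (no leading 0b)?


928251075 = 110111010100111111110011000011 in binary

110111010100111111110011000011


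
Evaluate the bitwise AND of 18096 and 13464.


0b100011010110000 & 0b11010010011000 = 0b10010010000 = 1168

1168


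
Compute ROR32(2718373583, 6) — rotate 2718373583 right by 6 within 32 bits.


Rotate 0b10100010000001110001011011001111 right by 6 (32-bit) = 0b111110100010000001110001011011 = 1049107547

1049107547


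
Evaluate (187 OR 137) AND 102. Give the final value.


Step 1: 187 | 137 = 187
Step 2: 187 & 102 = 34

34


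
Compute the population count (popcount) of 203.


0b11001011 has 5 set bits

5


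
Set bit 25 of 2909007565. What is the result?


2909007565 | (1 << 25) = 2909007565 | 33554432 = 2942561997

2942561997


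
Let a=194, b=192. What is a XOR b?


194 ^ 192 = 2

2


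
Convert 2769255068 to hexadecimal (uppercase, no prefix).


2769255068 = A50F7A9C hex

A50F7A9C


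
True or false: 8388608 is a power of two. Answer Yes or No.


0b100000000000000000000000. Only one bit set => Yes

Yes


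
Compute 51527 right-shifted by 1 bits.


0b1100100101000111 >> 1 = 0b110010010100011 = 25763

25763


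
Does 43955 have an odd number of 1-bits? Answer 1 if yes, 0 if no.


0b1010101110110011 has 10 ones => parity 0

0


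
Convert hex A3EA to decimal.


A3EA hex = 41962 decimal

41962


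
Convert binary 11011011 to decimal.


11011011 in decimal = 219

219


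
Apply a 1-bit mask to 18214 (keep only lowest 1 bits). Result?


18214 & 1 = 0

0


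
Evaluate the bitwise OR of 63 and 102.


0b111111 | 0b1100110 = 0b1111111 = 127

127


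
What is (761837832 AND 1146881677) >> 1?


Step 1: 761837832 & 1146881677 = 71827464
Step 2: 71827464 >> 1 = 35913732

35913732


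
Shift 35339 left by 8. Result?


0b1000101000001011 << 8 = 0b100010100000101100000000 = 9046784

9046784


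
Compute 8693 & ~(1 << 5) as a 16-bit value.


8693 & ~(1 << 5) = 8661

8661


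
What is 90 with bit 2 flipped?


90 ^ (1 << 2) = 90 ^ 4 = 94

94


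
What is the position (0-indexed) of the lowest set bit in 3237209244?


0b11000000111100111110010010011100. Lowest set bit at position 2

2


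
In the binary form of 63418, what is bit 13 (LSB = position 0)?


0b1111011110111010, position 13 = 1

1


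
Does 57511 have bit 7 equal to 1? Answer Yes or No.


0b1110000010100111, bit 7 = 1. Yes

Yes


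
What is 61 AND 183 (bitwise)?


0b111101 & 0b10110111 = 0b110101 = 53

53


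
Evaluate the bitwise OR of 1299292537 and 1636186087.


0b1001101011100011010000101111001 | 0b1100001100001100011011111100111 = 0b1101101111101111011011111111111 = 1844951039

1844951039


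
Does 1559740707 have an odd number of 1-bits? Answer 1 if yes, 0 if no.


0b1011100111101111100000100100011 has 17 ones => parity 1

1


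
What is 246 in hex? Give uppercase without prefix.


246 = F6 hex

F6


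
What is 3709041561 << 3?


0b11011101000100110111101110011001 << 3 = 0b11011101000100110111101110011001000 = 29672332488

29672332488


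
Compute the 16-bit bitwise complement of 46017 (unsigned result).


~0b1011001111000001 = 0b100110000111110 = 19518 (16-bit unsigned)

19518


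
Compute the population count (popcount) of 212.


0b11010100 has 4 set bits

4


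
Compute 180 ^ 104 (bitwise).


0b10110100 ^ 0b1101000 = 0b11011100 = 220

220


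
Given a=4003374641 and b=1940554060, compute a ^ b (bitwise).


4003374641 ^ 1940554060 = 2637440893

2637440893


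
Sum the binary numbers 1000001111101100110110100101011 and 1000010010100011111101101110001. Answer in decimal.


1000001111101100110110100101011 + 1000010010100011111101101110001 = 10000100010010000110100010011100 = 2219337884

2219337884


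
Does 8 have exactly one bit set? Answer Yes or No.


0b1000. Only one bit set => Yes

Yes


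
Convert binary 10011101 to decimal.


10011101 in decimal = 157

157


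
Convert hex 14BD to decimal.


14BD hex = 5309 decimal

5309


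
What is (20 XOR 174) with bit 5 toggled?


Step 1: 20 ^ 174 = 186
Step 2: 186 ^ (1 << 5) = 186 ^ 32 = 154

154


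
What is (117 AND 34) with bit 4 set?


Step 1: 117 & 34 = 32
Step 2: 32 | (1 << 4) = 32 | 16 = 48

48


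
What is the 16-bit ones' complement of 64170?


64170 ^ 65535 = 1365

1365


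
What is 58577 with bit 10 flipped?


58577 ^ (1 << 10) = 58577 ^ 1024 = 57553

57553


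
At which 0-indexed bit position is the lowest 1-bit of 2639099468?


0b10011101010011010111011001001100. Lowest set bit at position 2

2


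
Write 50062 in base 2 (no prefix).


50062 = 1100001110001110 in binary

1100001110001110


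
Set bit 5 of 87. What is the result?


87 | (1 << 5) = 87 | 32 = 119

119


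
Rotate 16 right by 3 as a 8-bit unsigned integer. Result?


Rotate 0b10000 right by 3 (8-bit) = 0b10 = 2

2


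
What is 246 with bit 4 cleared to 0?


246 & ~(1 << 4) = 230

230


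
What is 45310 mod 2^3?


45310 & 7 = 6

6


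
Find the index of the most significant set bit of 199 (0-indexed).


0b11000111. Highest set bit at position 7

7


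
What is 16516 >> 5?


0b100000010000100 >> 5 = 0b1000000100 = 516

516


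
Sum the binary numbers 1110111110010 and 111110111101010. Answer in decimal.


1110111110010 + 111110111101010 = 1001101111011100 = 39900

39900


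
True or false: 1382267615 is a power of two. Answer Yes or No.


0b1010010011000111011101011011111. Multiple bits set => No

No


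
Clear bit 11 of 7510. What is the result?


7510 & ~(1 << 11) = 5462

5462


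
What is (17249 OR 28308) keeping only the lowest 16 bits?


Step 1: 17249 | 28308 = 28661
Step 2: 28661 & 65535 = 28661

28661


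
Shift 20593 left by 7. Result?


0b101000001110001 << 7 = 0b1010000011100010000000 = 2635904

2635904


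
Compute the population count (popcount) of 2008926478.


0b1110111101111011100100100001110 has 19 set bits

19


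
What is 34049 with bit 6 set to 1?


34049 | (1 << 6) = 34049 | 64 = 34113

34113


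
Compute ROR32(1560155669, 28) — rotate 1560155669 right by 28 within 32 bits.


Rotate 0b1011100111111100001011000010101 right by 28 (32-bit) = 0b11001111111000010110000101010101 = 3487654229

3487654229


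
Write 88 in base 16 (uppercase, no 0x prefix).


88 = 58 hex

58


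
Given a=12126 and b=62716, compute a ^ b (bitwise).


12126 ^ 62716 = 56226

56226


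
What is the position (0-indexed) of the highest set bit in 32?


0b100000. Highest set bit at position 5

5


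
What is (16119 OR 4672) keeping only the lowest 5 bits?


Step 1: 16119 | 4672 = 16119
Step 2: 16119 & 31 = 23

23


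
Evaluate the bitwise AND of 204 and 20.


0b11001100 & 0b10100 = 0b100 = 4

4


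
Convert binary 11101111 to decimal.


11101111 in decimal = 239

239


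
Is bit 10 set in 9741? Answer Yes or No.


0b10011000001101, bit 10 = 1. Yes

Yes


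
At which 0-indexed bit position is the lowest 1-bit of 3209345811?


0b10111111010010101011101100010011. Lowest set bit at position 0

0


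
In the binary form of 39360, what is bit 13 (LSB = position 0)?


0b1001100111000000, position 13 = 0

0


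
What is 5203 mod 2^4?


5203 & 15 = 3

3


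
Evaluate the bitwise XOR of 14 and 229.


0b1110 ^ 0b11100101 = 0b11101011 = 235

235


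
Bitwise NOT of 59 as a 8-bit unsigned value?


~0b111011 = 0b11000100 = 196 (8-bit unsigned)

196


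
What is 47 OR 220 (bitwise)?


0b101111 | 0b11011100 = 0b11111111 = 255

255


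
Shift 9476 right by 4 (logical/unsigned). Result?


0b10010100000100 >> 4 = 0b1001010000 = 592

592


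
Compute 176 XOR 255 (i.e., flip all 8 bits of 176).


176 ^ 255 = 79

79


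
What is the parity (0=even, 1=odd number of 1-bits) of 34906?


0b1000100001011010 has 6 ones => parity 0

0


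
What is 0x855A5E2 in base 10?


855A5E2 hex = 139830754 decimal

139830754


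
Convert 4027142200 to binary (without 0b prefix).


4027142200 = 11110000000010010101000000111000 in binary

11110000000010010101000000111000


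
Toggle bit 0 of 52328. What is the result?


52328 ^ (1 << 0) = 52328 ^ 1 = 52329

52329


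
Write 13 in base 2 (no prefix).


13 = 1101 in binary

1101


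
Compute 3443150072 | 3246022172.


0b11001101001110100100110011111000 | 0b11000001011110100101111000011100 = 0b11001101011110100101111011111100 = 3447348988

3447348988


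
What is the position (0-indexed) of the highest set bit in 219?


0b11011011. Highest set bit at position 7

7


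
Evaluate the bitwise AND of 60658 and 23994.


0b1110110011110010 & 0b101110110111010 = 0b100110010110010 = 19634

19634


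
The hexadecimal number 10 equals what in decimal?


10 hex = 16 decimal

16


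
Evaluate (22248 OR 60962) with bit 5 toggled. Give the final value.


Step 1: 22248 | 60962 = 65258
Step 2: 65258 ^ (1 << 5) = 65258 ^ 32 = 65226

65226


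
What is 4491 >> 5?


0b1000110001011 >> 5 = 0b10001100 = 140

140


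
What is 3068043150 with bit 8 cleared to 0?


3068043150 & ~(1 << 8) = 3068042894

3068042894


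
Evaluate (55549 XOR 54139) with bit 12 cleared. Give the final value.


Step 1: 55549 ^ 54139 = 2950
Step 2: 2950 & ~(1 << 12) = 2950

2950


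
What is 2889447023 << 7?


0b10101100001110010111011001101111 << 7 = 0b101011000011100101110110011011110000000 = 369849218944

369849218944


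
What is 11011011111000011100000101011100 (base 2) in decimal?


11011011111000011100000101011100 in decimal = 3689005404

3689005404


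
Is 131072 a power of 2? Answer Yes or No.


0b100000000000000000. Only one bit set => Yes

Yes


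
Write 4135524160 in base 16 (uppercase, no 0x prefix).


4135524160 = F67F1740 hex

F67F1740


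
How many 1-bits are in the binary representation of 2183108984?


0b10000010000111111001100101111000 has 15 set bits

15


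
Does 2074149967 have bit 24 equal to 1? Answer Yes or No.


0b1111011101000010000010001001111, bit 24 = 1. Yes

Yes


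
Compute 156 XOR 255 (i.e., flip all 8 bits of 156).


156 ^ 255 = 99

99


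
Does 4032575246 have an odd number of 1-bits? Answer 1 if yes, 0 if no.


0b11110000010111000011011100001110 has 16 ones => parity 0

0


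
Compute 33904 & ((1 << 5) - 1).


33904 & 31 = 16

16


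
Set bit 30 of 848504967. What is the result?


848504967 | (1 << 30) = 848504967 | 1073741824 = 1922246791

1922246791


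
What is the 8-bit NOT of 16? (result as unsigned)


~0b10000 = 0b11101111 = 239 (8-bit unsigned)

239


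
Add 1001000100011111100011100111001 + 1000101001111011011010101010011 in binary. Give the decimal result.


1001000100011111100011100111001 + 1000101001111011011010101010011 = 10001101110011010111110010001100 = 2379054220

2379054220


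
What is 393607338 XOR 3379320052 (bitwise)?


0b10111011101011111100010101010 ^ 0b11001001011011000101010011110100 = 0b11011110000110011010110001011110 = 3726224478

3726224478


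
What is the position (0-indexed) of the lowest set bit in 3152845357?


0b10111011111011001001101000101101. Lowest set bit at position 0

0


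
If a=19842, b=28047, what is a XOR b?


19842 ^ 28047 = 8205

8205


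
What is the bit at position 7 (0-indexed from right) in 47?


0b101111, position 7 = 0

0


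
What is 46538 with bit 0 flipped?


46538 ^ (1 << 0) = 46538 ^ 1 = 46539

46539


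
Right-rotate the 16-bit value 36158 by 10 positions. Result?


Rotate 0b1000110100111110 right by 10 (16-bit) = 0b100111110100011 = 20387

20387


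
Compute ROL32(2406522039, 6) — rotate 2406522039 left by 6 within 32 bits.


Rotate 0b10001111011100001001110010110111 left by 6 (32-bit) = 0b11011100001001110010110111100011 = 3693555171

3693555171


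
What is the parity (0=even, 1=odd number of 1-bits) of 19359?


0b100101110011111 has 10 ones => parity 0

0


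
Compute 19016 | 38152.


0b100101001001000 | 0b1001010100001000 = 0b1101111101001000 = 57160

57160


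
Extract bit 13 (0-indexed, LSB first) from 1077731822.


0b1000000001111001110000111101110, position 13 = 1

1


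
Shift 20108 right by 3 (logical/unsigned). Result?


0b100111010001100 >> 3 = 0b100111010001 = 2513

2513


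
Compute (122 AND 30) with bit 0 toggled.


Step 1: 122 & 30 = 26
Step 2: 26 ^ (1 << 0) = 26 ^ 1 = 27

27


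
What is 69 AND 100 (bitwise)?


0b1000101 & 0b1100100 = 0b1000100 = 68

68


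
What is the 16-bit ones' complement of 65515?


65515 ^ 65535 = 20

20


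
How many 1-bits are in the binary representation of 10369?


0b10100010000001 has 4 set bits

4


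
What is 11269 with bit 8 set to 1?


11269 | (1 << 8) = 11269 | 256 = 11525

11525


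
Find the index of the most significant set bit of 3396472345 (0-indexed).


0b11001010011100100000111000011001. Highest set bit at position 31

31


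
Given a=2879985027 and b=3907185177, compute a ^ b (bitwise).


2879985027 ^ 3907185177 = 1129054106

1129054106


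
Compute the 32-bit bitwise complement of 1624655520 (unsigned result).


~0b1100000110101100100011010100000 = 0b10011111001010011011100101011111 = 2670311775 (32-bit unsigned)

2670311775


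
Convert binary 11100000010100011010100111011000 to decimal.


11100000010100011010100111011000 in decimal = 3763448280

3763448280


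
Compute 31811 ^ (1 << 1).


31811 ^ (1 << 1) = 31811 ^ 2 = 31809

31809


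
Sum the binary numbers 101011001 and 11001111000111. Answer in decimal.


101011001 + 11001111000111 = 11010100100000 = 13600

13600


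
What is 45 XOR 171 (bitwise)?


0b101101 ^ 0b10101011 = 0b10000110 = 134

134


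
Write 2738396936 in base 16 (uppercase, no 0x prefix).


2738396936 = A3389F08 hex

A3389F08


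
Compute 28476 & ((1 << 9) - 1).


28476 & 511 = 316

316


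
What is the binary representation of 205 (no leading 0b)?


205 = 11001101 in binary

11001101


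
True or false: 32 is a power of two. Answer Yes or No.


0b100000. Only one bit set => Yes

Yes


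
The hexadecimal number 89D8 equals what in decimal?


89D8 hex = 35288 decimal

35288


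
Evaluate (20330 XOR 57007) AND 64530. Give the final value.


Step 1: 20330 ^ 57007 = 37317
Step 2: 37317 & 64530 = 36864

36864


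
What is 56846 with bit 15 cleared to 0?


56846 & ~(1 << 15) = 24078

24078


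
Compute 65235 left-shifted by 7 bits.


0b1111111011010011 << 7 = 0b11111110110100110000000 = 8350080

8350080


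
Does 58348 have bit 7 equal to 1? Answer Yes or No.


0b1110001111101100, bit 7 = 1. Yes

Yes


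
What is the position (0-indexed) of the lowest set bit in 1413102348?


0b1010100001110100011101100001100. Lowest set bit at position 2

2


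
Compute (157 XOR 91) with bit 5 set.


Step 1: 157 ^ 91 = 198
Step 2: 198 | (1 << 5) = 198 | 32 = 230

230


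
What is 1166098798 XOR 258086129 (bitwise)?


0b1000101100000010100000101101110 ^ 0b1111011000100001010011110001 = 0b1001010111000110101010110011111 = 1256412575

1256412575


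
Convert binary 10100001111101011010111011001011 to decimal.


10100001111101011010111011001011 in decimal = 2717232843

2717232843


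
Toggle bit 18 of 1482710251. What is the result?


1482710251 ^ (1 << 18) = 1482710251 ^ 262144 = 1482972395

1482972395


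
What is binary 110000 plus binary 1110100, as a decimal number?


110000 + 1110100 = 10100100 = 164

164


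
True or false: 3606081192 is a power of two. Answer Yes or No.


0b11010110111100000110111010101000. Multiple bits set => No

No


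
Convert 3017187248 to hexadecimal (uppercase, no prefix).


3017187248 = B3D69FB0 hex

B3D69FB0


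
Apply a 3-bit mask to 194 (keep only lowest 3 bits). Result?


194 & 7 = 2

2


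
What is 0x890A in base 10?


890A hex = 35082 decimal

35082


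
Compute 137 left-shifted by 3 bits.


0b10001001 << 3 = 0b10001001000 = 1096

1096


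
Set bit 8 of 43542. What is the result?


43542 | (1 << 8) = 43542 | 256 = 43798

43798


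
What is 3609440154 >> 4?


0b11010111001000111010111110011010 >> 4 = 0b1101011100100011101011111001 = 225590009

225590009


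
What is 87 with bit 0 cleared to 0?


87 & ~(1 << 0) = 86

86


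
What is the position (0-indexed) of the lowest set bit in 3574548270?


0b11010101000011110100011100101110. Lowest set bit at position 1

1


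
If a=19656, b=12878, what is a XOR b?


19656 ^ 12878 = 32390

32390


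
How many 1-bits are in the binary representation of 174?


0b10101110 has 5 set bits

5


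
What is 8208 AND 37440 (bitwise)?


0b10000000010000 & 0b1001001001000000 = 0b0 = 0

0


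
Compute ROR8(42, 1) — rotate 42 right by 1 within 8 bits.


Rotate 0b101010 right by 1 (8-bit) = 0b10101 = 21

21


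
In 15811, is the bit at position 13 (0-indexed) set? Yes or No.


0b11110111000011, bit 13 = 1. Yes

Yes


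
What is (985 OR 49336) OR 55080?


Step 1: 985 | 49336 = 50169
Step 2: 50169 | 55080 = 55289

55289


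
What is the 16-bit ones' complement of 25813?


25813 ^ 65535 = 39722

39722


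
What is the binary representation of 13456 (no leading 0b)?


13456 = 11010010010000 in binary

11010010010000


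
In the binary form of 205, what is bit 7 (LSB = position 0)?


0b11001101, position 7 = 1

1


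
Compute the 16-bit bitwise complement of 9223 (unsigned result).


~0b10010000000111 = 0b1101101111111000 = 56312 (16-bit unsigned)

56312


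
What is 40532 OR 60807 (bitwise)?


0b1001111001010100 | 0b1110110110000111 = 0b1111111111010111 = 65495

65495


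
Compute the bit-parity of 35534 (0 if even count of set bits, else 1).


0b1000101011001110 has 8 ones => parity 0

0


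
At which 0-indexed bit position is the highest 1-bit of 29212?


0b111001000011100. Highest set bit at position 14

14


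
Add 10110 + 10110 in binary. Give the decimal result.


10110 + 10110 = 101100 = 44

44


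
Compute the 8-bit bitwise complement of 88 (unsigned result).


~0b1011000 = 0b10100111 = 167 (8-bit unsigned)

167


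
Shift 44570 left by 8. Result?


0b1010111000011010 << 8 = 0b101011100001101000000000 = 11409920

11409920


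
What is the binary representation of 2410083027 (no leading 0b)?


2410083027 = 10001111101001101111001011010011 in binary

10001111101001101111001011010011


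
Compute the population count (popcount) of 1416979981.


0b1010100011101010110011000001101 has 15 set bits

15


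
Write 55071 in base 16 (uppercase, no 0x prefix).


55071 = D71F hex

D71F


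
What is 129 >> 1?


0b10000001 >> 1 = 0b1000000 = 64

64


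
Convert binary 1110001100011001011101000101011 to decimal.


1110001100011001011101000101011 in decimal = 1905048107

1905048107


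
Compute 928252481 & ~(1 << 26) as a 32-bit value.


928252481 & ~(1 << 26) = 861143617

861143617


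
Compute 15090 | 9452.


0b11101011110010 | 0b10010011101100 = 0b11111011111110 = 16126

16126


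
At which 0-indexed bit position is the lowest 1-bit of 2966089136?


0b10110000110010101110110110110000. Lowest set bit at position 4

4


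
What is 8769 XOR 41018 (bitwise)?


0b10001001000001 ^ 0b1010000000111010 = 0b1000001001111011 = 33403

33403


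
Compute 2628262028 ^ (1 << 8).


2628262028 ^ (1 << 8) = 2628262028 ^ 256 = 2628262284

2628262284


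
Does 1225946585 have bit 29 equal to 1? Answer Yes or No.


0b1001001000100100111010111011001, bit 29 = 0. No

No


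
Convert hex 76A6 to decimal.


76A6 hex = 30374 decimal

30374


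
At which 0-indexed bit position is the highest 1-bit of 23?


0b10111. Highest set bit at position 4

4


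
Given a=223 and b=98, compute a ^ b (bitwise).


223 ^ 98 = 189

189


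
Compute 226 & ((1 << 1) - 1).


226 & 1 = 0

0


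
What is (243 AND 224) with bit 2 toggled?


Step 1: 243 & 224 = 224
Step 2: 224 ^ (1 << 2) = 224 ^ 4 = 228

228


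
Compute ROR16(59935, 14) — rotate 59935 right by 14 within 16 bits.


Rotate 0b1110101000011111 right by 14 (16-bit) = 0b1010100001111111 = 43135

43135


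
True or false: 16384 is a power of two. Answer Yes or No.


0b100000000000000. Only one bit set => Yes

Yes


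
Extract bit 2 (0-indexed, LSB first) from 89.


0b1011001, position 2 = 0

0


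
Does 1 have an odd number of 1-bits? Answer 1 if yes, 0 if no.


0b1 has 1 ones => parity 1

1


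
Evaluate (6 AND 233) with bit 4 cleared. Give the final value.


Step 1: 6 & 233 = 0
Step 2: 0 & ~(1 << 4) = 0

0


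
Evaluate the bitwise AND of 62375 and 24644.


0b1111001110100111 & 0b110000001000100 = 0b110000000000100 = 24580

24580


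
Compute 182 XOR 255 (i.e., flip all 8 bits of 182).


182 ^ 255 = 73

73


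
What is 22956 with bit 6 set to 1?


22956 | (1 << 6) = 22956 | 64 = 23020

23020


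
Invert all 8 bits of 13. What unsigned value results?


13 ^ 255 = 242

242


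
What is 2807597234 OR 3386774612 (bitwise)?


0b10100111010110001000100010110010 | 0b11001001110111100001010001010100 = 0b11101111110111101001110011110110 = 4024343798

4024343798


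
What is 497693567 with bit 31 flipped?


497693567 ^ (1 << 31) = 497693567 ^ 2147483648 = 2645177215

2645177215


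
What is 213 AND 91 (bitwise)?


0b11010101 & 0b1011011 = 0b1010001 = 81

81


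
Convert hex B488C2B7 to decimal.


B488C2B7 hex = 3028861623 decimal

3028861623


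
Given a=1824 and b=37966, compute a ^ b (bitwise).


1824 ^ 37966 = 37742

37742


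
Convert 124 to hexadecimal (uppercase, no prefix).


124 = 7C hex

7C


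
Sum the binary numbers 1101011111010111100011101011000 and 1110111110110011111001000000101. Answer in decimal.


1101011111010111100011101011000 + 1110111110110011111001000000101 = 11100011110001011011100101011101 = 3821386077

3821386077


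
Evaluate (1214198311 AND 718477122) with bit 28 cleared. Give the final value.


Step 1: 1214198311 & 718477122 = 139661826
Step 2: 139661826 & ~(1 << 28) = 139661826

139661826


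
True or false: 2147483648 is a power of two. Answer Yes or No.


0b10000000000000000000000000000000. Only one bit set => Yes

Yes


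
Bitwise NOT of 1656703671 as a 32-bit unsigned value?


~0b1100010101111110100101010110111 = 0b10011101010000001011010101001000 = 2638263624 (32-bit unsigned)

2638263624


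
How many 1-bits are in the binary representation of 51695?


0b1100100111101111 has 11 set bits

11


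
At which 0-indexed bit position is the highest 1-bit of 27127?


0b110100111110111. Highest set bit at position 14

14


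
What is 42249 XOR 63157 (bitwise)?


0b1010010100001001 ^ 0b1111011010110101 = 0b101001110111100 = 21436

21436


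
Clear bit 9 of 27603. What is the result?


27603 & ~(1 << 9) = 27091

27091


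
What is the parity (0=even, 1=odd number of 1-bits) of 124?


0b1111100 has 5 ones => parity 1

1


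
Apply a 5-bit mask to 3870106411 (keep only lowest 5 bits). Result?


3870106411 & 31 = 11

11


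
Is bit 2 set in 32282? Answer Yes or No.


0b111111000011010, bit 2 = 0. No

No


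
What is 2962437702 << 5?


0b10110000100100110011011001000110 << 5 = 0b1011000010010011001101100100011000000 = 94798006464

94798006464


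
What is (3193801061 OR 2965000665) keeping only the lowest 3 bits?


Step 1: 3193801061 | 2965000665 = 3204438525
Step 2: 3204438525 & 7 = 5

5


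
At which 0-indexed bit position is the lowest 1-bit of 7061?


0b1101110010101. Lowest set bit at position 0

0


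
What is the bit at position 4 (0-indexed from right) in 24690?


0b110000001110010, position 4 = 1

1


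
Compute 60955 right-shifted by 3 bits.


0b1110111000011011 >> 3 = 0b1110111000011 = 7619

7619


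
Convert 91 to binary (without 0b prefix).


91 = 1011011 in binary

1011011


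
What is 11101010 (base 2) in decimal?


11101010 in decimal = 234

234


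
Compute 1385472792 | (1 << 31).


1385472792 | (1 << 31) = 1385472792 | 2147483648 = 3532956440

3532956440


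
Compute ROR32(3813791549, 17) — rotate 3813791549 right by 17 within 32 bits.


Rotate 0b11100011010100011101011100111101 right by 17 (32-bit) = 0b11101011100111101111000110101000 = 3953062312

3953062312


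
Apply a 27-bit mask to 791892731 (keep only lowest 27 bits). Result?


791892731 & 134217727 = 120804091

120804091


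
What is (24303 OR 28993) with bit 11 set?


Step 1: 24303 | 28993 = 32751
Step 2: 32751 | (1 << 11) = 32751 | 2048 = 32751

32751


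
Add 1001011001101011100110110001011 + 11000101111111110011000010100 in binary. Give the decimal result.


1001011001101011100110110001011 + 11000101111111110011000010100 = 1100011111101011011001110011111 = 1677046687

1677046687


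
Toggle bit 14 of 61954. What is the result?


61954 ^ (1 << 14) = 61954 ^ 16384 = 45570

45570


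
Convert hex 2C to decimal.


2C hex = 44 decimal

44


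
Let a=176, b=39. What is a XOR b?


176 ^ 39 = 151

151


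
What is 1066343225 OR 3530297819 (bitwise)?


0b111111100011110001101100111001 | 0b11010010011011000001000111011011 = 0b11111111111011110001101111111011 = 4293860347

4293860347


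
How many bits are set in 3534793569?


0b11010010101100001010101101100001 has 15 set bits

15


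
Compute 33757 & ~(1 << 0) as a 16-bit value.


33757 & ~(1 << 0) = 33756

33756


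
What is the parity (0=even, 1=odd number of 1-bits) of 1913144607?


0b1110010000010000100010100011111 has 13 ones => parity 1

1


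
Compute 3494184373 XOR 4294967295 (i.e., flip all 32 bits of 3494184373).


3494184373 ^ 4294967295 = 800782922

800782922


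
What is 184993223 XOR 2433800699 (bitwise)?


0b1011000001101100010111000111 ^ 0b10010001000100001101100111111011 = 0b10011010000101100001110000111100 = 2585140284

2585140284


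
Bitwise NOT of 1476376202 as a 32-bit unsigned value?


~0b1010111111111111011011010001010 = 0b10101000000000000100100101110101 = 2818591093 (32-bit unsigned)

2818591093


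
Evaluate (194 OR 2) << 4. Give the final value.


Step 1: 194 | 2 = 194
Step 2: 194 << 4 = 3104

3104


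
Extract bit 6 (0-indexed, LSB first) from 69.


0b1000101, position 6 = 1

1


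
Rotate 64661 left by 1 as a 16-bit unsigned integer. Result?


Rotate 0b1111110010010101 left by 1 (16-bit) = 0b1111100100101011 = 63787

63787


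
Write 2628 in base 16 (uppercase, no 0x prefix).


2628 = A44 hex

A44


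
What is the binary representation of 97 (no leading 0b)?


97 = 1100001 in binary

1100001


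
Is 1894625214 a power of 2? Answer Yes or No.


0b1110000111011011010111110111110. Multiple bits set => No

No


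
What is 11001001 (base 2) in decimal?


11001001 in decimal = 201

201


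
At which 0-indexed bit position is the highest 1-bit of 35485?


0b1000101010011101. Highest set bit at position 15

15


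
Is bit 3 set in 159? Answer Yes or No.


0b10011111, bit 3 = 1. Yes

Yes


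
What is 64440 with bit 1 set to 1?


64440 | (1 << 1) = 64440 | 2 = 64442

64442


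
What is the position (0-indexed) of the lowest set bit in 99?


0b1100011. Lowest set bit at position 0

0


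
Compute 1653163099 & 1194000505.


0b1100010100010010100010001011011 & 0b1000111001010110000000001111001 = 0b1000010000010010000000001011001 = 1107886169

1107886169


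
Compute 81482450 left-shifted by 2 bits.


0b100110110110101001011010010 << 2 = 0b10011011011010100101101001000 = 325929800

325929800


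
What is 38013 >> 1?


0b1001010001111101 >> 1 = 0b100101000111110 = 19006

19006


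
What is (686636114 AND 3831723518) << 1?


Step 1: 686636114 & 3831723518 = 543241298
Step 2: 543241298 << 1 = 1086482596

1086482596


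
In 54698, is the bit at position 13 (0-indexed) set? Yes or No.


0b1101010110101010, bit 13 = 0. No

No


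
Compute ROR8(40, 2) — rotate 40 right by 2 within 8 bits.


Rotate 0b101000 right by 2 (8-bit) = 0b1010 = 10

10


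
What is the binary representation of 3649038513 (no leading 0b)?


3649038513 = 11011001011111111110100010110001 in binary

11011001011111111110100010110001


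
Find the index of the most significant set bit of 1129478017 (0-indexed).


0b1000011010100100111011110000001. Highest set bit at position 30

30


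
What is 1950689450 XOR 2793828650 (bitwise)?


0b1110100010001010010100010101010 ^ 0b10100110100001100111000100101010 = 0b11010010110000110101100110000000 = 3536017792

3536017792


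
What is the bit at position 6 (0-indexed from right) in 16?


0b10000, position 6 = 0

0


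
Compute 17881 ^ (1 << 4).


17881 ^ (1 << 4) = 17881 ^ 16 = 17865

17865


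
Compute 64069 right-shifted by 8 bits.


0b1111101001000101 >> 8 = 0b11111010 = 250

250


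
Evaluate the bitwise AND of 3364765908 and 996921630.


0b11001000100011100100000011010100 & 0b111011011010111101000100011110 = 0b1000000010100100000000010100 = 134889492

134889492


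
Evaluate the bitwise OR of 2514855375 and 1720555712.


0b10010101111001011010010111001111 | 0b1100110100011011001100011000000 = 0b11110111111011011011110111001111 = 4159552975

4159552975


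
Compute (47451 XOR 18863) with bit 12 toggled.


Step 1: 47451 ^ 18863 = 61684
Step 2: 61684 ^ (1 << 12) = 61684 ^ 4096 = 57588

57588


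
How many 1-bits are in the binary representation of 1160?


0b10010001000 has 3 set bits

3


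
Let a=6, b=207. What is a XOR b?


6 ^ 207 = 201

201


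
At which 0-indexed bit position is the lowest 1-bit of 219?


0b11011011. Lowest set bit at position 0

0


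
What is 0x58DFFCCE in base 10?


58DFFCCE hex = 1491074254 decimal

1491074254


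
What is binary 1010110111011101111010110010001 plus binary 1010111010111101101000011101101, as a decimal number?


1010110111011101111010110010001 + 1010111010111101101000011101101 = 10101110010011011100011001111110 = 2924332670

2924332670


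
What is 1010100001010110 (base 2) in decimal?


1010100001010110 in decimal = 43094

43094


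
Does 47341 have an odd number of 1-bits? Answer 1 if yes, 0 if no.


0b1011100011101101 has 10 ones => parity 0

0


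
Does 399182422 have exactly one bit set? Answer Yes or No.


0b10111110010110000101001010110. Multiple bits set => No

No


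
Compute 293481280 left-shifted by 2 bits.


0b10001011111100010101101000000 << 2 = 0b1000101111110001010110100000000 = 1173925120

1173925120


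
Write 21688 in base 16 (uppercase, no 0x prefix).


21688 = 54B8 hex

54B8


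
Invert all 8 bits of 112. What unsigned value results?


112 ^ 255 = 143

143


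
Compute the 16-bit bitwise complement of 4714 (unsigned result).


~0b1001001101010 = 0b1110110110010101 = 60821 (16-bit unsigned)

60821


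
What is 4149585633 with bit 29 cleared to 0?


4149585633 & ~(1 << 29) = 3612714721

3612714721


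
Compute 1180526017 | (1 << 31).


1180526017 | (1 << 31) = 1180526017 | 2147483648 = 3328009665

3328009665


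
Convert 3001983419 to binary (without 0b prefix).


3001983419 = 10110010111011101010000110111011 in binary

10110010111011101010000110111011


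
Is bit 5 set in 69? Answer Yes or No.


0b1000101, bit 5 = 0. No

No


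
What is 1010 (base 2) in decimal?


1010 in decimal = 10

10


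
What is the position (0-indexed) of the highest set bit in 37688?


0b1001001100111000. Highest set bit at position 15

15


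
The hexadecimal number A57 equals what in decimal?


A57 hex = 2647 decimal

2647


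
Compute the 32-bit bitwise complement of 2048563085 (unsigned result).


~0b1111010000110101001011110001101 = 0b10000101111001010110100001110010 = 2246404210 (32-bit unsigned)

2246404210


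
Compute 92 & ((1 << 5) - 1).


92 & 31 = 28

28


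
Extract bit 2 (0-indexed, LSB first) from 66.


0b1000010, position 2 = 0

0


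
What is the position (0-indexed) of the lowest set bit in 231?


0b11100111. Lowest set bit at position 0

0


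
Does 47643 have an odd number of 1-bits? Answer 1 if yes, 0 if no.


0b1011101000011011 has 9 ones => parity 1

1


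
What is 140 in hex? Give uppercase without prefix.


140 = 8C hex

8C


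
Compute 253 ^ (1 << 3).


253 ^ (1 << 3) = 253 ^ 8 = 245

245


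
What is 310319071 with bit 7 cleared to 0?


310319071 & ~(1 << 7) = 310318943

310318943


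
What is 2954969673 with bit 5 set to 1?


2954969673 | (1 << 5) = 2954969673 | 32 = 2954969705

2954969705


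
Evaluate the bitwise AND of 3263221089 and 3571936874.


0b11000010100000001100110101100001 & 0b11010100111001110110111001101010 = 0b11000000100000000100110001100000 = 3229633632

3229633632


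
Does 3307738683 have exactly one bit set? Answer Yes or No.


0b11000101001010000001011000111011. Multiple bits set => No

No


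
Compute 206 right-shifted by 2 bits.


0b11001110 >> 2 = 0b110011 = 51

51


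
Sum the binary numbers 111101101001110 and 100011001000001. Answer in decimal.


111101101001110 + 100011001000001 = 1100000110001111 = 49551

49551


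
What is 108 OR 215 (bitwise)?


0b1101100 | 0b11010111 = 0b11111111 = 255

255


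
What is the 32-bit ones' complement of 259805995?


259805995 ^ 4294967295 = 4035161300

4035161300


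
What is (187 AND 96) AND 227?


Step 1: 187 & 96 = 32
Step 2: 32 & 227 = 32

32


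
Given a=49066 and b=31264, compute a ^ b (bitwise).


49066 ^ 31264 = 50570

50570


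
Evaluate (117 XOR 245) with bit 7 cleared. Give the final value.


Step 1: 117 ^ 245 = 128
Step 2: 128 & ~(1 << 7) = 0

0


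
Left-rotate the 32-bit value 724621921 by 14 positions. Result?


Rotate 0b101011001100001101101001100001 left by 14 (32-bit) = 0b110110100110000100101011001100 = 915950284

915950284


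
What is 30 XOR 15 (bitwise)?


0b11110 ^ 0b1111 = 0b10001 = 17

17


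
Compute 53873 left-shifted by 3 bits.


0b1101001001110001 << 3 = 0b1101001001110001000 = 430984

430984


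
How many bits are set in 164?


0b10100100 has 3 set bits

3


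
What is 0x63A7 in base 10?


63A7 hex = 25511 decimal

25511


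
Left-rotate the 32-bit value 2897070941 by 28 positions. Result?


Rotate 0b10101100101011011100101101011101 left by 28 (32-bit) = 0b11011010110010101101110010110101 = 3670727861

3670727861


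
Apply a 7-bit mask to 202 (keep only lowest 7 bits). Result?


202 & 127 = 74

74


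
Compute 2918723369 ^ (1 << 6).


2918723369 ^ (1 << 6) = 2918723369 ^ 64 = 2918723433

2918723433


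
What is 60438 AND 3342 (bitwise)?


0b1110110000010110 & 0b110100001110 = 0b110000000110 = 3078

3078
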